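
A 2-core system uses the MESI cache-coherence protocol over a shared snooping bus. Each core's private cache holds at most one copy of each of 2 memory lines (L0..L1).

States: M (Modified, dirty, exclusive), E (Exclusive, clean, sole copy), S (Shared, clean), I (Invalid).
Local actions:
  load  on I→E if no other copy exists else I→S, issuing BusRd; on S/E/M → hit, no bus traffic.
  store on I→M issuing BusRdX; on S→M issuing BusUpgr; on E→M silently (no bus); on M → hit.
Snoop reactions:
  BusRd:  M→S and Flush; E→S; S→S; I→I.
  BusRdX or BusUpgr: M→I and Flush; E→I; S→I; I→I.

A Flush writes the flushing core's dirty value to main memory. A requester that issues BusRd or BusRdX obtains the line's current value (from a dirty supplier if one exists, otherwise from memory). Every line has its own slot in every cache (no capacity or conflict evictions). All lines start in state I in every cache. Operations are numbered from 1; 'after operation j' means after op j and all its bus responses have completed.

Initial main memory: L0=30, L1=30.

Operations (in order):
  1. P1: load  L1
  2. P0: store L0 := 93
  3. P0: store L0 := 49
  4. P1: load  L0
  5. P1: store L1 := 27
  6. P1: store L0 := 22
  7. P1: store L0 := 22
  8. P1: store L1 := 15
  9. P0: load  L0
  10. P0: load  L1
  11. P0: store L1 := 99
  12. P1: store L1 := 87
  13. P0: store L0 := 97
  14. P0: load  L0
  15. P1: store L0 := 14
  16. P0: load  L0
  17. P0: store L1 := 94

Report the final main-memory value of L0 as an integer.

memory[L0] = 14

step 1: P1: load  L1  ⟶  IE  (L1)  txn=BusRd  M[L1]=30
step 2: P0: store L0 := 93  ⟶  MI  (L0)  txn=BusRdX  M[L0]=30
step 3: P0: store L0 := 49  ⟶  MI  (L0)  txn=∅  M[L0]=30
step 4: P1: load  L0  ⟶  SS  (L0)  txn=BusRd+Flush  M[L0]=49
step 5: P1: store L1 := 27  ⟶  IM  (L1)  txn=∅  M[L1]=30
step 6: P1: store L0 := 22  ⟶  IM  (L0)  txn=BusUpgr  M[L0]=49
step 7: P1: store L0 := 22  ⟶  IM  (L0)  txn=∅  M[L0]=49
step 8: P1: store L1 := 15  ⟶  IM  (L1)  txn=∅  M[L1]=30
step 9: P0: load  L0  ⟶  SS  (L0)  txn=BusRd+Flush  M[L0]=22
step 10: P0: load  L1  ⟶  SS  (L1)  txn=BusRd+Flush  M[L1]=15
step 11: P0: store L1 := 99  ⟶  MI  (L1)  txn=BusUpgr  M[L1]=15
step 12: P1: store L1 := 87  ⟶  IM  (L1)  txn=BusRdX+Flush  M[L1]=99
step 13: P0: store L0 := 97  ⟶  MI  (L0)  txn=BusUpgr  M[L0]=22
step 14: P0: load  L0  ⟶  MI  (L0)  txn=∅  M[L0]=22
step 15: P1: store L0 := 14  ⟶  IM  (L0)  txn=BusRdX+Flush  M[L0]=97
step 16: P0: load  L0  ⟶  SS  (L0)  txn=BusRd+Flush  M[L0]=14
step 17: P0: store L1 := 94  ⟶  MI  (L1)  txn=BusRdX+Flush  M[L1]=87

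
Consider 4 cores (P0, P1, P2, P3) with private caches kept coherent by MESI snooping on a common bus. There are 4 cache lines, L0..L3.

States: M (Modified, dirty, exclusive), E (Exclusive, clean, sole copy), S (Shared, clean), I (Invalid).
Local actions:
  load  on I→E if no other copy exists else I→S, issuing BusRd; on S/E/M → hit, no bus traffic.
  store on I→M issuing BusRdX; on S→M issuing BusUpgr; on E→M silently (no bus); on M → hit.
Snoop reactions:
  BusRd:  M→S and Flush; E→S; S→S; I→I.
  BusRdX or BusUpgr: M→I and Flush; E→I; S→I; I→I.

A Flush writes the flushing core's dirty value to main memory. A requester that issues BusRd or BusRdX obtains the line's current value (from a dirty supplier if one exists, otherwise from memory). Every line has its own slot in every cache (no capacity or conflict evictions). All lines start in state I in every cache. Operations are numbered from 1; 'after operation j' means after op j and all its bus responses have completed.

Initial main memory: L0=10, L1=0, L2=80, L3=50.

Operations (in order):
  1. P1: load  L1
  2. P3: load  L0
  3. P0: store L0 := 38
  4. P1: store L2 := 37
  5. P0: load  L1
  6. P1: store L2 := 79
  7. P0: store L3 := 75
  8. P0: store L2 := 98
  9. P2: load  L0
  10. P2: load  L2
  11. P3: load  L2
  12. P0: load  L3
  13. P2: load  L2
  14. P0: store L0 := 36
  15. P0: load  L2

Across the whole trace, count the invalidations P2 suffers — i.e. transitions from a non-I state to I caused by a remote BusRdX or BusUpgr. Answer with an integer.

invalidations = 1

step 1: P1: load  L1  ⟶  IEII  (L1)  txn=BusRd  M[L1]=0
step 2: P3: load  L0  ⟶  IIIE  (L0)  txn=BusRd  M[L0]=10
step 3: P0: store L0 := 38  ⟶  MIII  (L0)  txn=BusRdX  M[L0]=10
step 4: P1: store L2 := 37  ⟶  IMII  (L2)  txn=BusRdX  M[L2]=80
step 5: P0: load  L1  ⟶  SSII  (L1)  txn=BusRd  M[L1]=0
step 6: P1: store L2 := 79  ⟶  IMII  (L2)  txn=∅  M[L2]=80
step 7: P0: store L3 := 75  ⟶  MIII  (L3)  txn=BusRdX  M[L3]=50
step 8: P0: store L2 := 98  ⟶  MIII  (L2)  txn=BusRdX+Flush  M[L2]=79
step 9: P2: load  L0  ⟶  SISI  (L0)  txn=BusRd+Flush  M[L0]=38
step 10: P2: load  L2  ⟶  SISI  (L2)  txn=BusRd+Flush  M[L2]=98
step 11: P3: load  L2  ⟶  SISS  (L2)  txn=BusRd  M[L2]=98
step 12: P0: load  L3  ⟶  MIII  (L3)  txn=∅  M[L3]=50
step 13: P2: load  L2  ⟶  SISS  (L2)  txn=∅  M[L2]=98
step 14: P0: store L0 := 36  ⟶  MIII  (L0)  txn=BusUpgr  M[L0]=38
step 15: P0: load  L2  ⟶  SISS  (L2)  txn=∅  M[L2]=98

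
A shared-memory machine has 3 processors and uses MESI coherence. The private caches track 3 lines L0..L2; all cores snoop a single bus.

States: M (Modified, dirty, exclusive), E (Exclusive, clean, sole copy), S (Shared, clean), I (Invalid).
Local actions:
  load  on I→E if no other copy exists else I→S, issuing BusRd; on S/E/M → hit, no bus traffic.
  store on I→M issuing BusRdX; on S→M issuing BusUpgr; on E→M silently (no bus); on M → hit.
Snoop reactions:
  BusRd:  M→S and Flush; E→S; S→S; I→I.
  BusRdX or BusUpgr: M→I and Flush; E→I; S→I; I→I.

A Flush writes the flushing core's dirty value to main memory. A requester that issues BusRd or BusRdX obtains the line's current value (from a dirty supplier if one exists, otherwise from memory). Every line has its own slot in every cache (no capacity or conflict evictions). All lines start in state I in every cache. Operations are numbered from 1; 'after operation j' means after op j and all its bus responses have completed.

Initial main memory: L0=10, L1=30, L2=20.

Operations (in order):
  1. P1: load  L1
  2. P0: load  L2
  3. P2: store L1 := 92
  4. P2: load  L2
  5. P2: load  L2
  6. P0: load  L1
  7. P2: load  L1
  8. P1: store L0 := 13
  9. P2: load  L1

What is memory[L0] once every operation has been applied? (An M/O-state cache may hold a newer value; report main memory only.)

memory[L0] = 10

[1] P1: load  L1 | P0:I, P1:E(30), P2:I | bus: BusRd
[2] P0: load  L2 | P0:E(20), P1:I, P2:I | bus: BusRd
[3] P2: store L1 := 92 | P0:I, P1:I, P2:M(92) | bus: BusRdX
[4] P2: load  L2 | P0:S(20), P1:I, P2:S(20) | bus: BusRd
[5] P2: load  L2 | P0:S(20), P1:I, P2:S(20) | bus: none
[6] P0: load  L1 | P0:S(92), P1:I, P2:S(92) | bus: BusRd,Flush
[7] P2: load  L1 | P0:S(92), P1:I, P2:S(92) | bus: none
[8] P1: store L0 := 13 | P0:I, P1:M(13), P2:I | bus: BusRdX
[9] P2: load  L1 | P0:S(92), P1:I, P2:S(92) | bus: none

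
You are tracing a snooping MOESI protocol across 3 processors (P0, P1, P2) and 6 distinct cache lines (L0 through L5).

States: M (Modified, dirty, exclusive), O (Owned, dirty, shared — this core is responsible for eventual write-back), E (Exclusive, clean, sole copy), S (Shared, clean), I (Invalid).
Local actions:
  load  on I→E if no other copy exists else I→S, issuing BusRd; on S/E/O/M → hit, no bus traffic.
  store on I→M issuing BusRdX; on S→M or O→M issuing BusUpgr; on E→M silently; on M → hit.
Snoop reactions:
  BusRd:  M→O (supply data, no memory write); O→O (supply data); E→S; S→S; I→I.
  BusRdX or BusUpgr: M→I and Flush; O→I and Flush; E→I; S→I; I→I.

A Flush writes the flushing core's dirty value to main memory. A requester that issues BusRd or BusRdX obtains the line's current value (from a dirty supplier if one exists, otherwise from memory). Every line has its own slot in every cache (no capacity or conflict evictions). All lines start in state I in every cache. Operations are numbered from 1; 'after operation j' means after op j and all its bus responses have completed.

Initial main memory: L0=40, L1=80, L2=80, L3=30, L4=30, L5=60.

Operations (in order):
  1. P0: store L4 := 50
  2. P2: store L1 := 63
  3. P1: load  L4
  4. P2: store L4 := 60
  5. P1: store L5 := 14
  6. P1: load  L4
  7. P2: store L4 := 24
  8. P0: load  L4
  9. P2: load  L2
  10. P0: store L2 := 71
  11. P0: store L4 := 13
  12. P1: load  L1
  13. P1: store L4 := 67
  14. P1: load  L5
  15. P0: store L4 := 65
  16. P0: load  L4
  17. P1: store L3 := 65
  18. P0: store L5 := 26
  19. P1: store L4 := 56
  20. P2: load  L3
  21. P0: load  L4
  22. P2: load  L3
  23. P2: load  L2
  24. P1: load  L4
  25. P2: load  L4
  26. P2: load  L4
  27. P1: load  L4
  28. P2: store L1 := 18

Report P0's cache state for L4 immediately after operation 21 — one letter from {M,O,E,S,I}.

state = S

1. P0: store L4 := 50  bus=[BusRdX]  L4: P0=M P1=I P2=I  mem[L4]=30
2. P2: store L1 := 63  bus=[BusRdX]  L1: P0=I P1=I P2=M  mem[L1]=80
3. P1: load  L4  bus=[BusRd]  L4: P0=O P1=S P2=I  mem[L4]=30
4. P2: store L4 := 60  bus=[BusRdX,Flush]  L4: P0=I P1=I P2=M  mem[L4]=50
5. P1: store L5 := 14  bus=[BusRdX]  L5: P0=I P1=M P2=I  mem[L5]=60
6. P1: load  L4  bus=[BusRd]  L4: P0=I P1=S P2=O  mem[L4]=50
7. P2: store L4 := 24  bus=[BusUpgr]  L4: P0=I P1=I P2=M  mem[L4]=50
8. P0: load  L4  bus=[BusRd]  L4: P0=S P1=I P2=O  mem[L4]=50
9. P2: load  L2  bus=[BusRd]  L2: P0=I P1=I P2=E  mem[L2]=80
10. P0: store L2 := 71  bus=[BusRdX]  L2: P0=M P1=I P2=I  mem[L2]=80
11. P0: store L4 := 13  bus=[BusUpgr,Flush]  L4: P0=M P1=I P2=I  mem[L4]=24
12. P1: load  L1  bus=[BusRd]  L1: P0=I P1=S P2=O  mem[L1]=80
13. P1: store L4 := 67  bus=[BusRdX,Flush]  L4: P0=I P1=M P2=I  mem[L4]=13
14. P1: load  L5  bus=[-]  L5: P0=I P1=M P2=I  mem[L5]=60
15. P0: store L4 := 65  bus=[BusRdX,Flush]  L4: P0=M P1=I P2=I  mem[L4]=67
16. P0: load  L4  bus=[-]  L4: P0=M P1=I P2=I  mem[L4]=67
17. P1: store L3 := 65  bus=[BusRdX]  L3: P0=I P1=M P2=I  mem[L3]=30
18. P0: store L5 := 26  bus=[BusRdX,Flush]  L5: P0=M P1=I P2=I  mem[L5]=14
19. P1: store L4 := 56  bus=[BusRdX,Flush]  L4: P0=I P1=M P2=I  mem[L4]=65
20. P2: load  L3  bus=[BusRd]  L3: P0=I P1=O P2=S  mem[L3]=30
21. P0: load  L4  bus=[BusRd]  L4: P0=S P1=O P2=I  mem[L4]=65
22. P2: load  L3  bus=[-]  L3: P0=I P1=O P2=S  mem[L3]=30
23. P2: load  L2  bus=[BusRd]  L2: P0=O P1=I P2=S  mem[L2]=80
24. P1: load  L4  bus=[-]  L4: P0=S P1=O P2=I  mem[L4]=65
25. P2: load  L4  bus=[BusRd]  L4: P0=S P1=O P2=S  mem[L4]=65
26. P2: load  L4  bus=[-]  L4: P0=S P1=O P2=S  mem[L4]=65
27. P1: load  L4  bus=[-]  L4: P0=S P1=O P2=S  mem[L4]=65
28. P2: store L1 := 18  bus=[BusUpgr]  L1: P0=I P1=I P2=M  mem[L1]=80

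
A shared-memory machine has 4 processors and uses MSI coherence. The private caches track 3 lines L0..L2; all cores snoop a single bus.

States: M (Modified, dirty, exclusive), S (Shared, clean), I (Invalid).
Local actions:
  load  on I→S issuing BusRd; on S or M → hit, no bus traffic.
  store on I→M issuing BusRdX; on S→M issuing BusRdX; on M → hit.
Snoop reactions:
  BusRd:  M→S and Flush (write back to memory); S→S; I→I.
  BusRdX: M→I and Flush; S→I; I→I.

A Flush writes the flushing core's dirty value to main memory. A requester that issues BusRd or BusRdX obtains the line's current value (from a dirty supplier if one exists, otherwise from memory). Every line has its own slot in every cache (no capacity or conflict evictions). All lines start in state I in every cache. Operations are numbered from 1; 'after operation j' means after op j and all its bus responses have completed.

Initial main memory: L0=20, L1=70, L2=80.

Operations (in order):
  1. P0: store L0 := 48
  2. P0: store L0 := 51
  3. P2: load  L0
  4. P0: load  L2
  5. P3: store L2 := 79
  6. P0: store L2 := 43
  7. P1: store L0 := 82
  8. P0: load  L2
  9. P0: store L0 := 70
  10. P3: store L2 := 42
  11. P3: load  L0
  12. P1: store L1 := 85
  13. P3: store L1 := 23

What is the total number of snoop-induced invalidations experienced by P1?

invalidations = 2

step 1: P0: store L0 := 48  ⟶  MIII  (L0)  txn=BusRdX  M[L0]=20
step 2: P0: store L0 := 51  ⟶  MIII  (L0)  txn=∅  M[L0]=20
step 3: P2: load  L0  ⟶  SISI  (L0)  txn=BusRd+Flush  M[L0]=51
step 4: P0: load  L2  ⟶  SIII  (L2)  txn=BusRd  M[L2]=80
step 5: P3: store L2 := 79  ⟶  IIIM  (L2)  txn=BusRdX  M[L2]=80
step 6: P0: store L2 := 43  ⟶  MIII  (L2)  txn=BusRdX+Flush  M[L2]=79
step 7: P1: store L0 := 82  ⟶  IMII  (L0)  txn=BusRdX  M[L0]=51
step 8: P0: load  L2  ⟶  MIII  (L2)  txn=∅  M[L2]=79
step 9: P0: store L0 := 70  ⟶  MIII  (L0)  txn=BusRdX+Flush  M[L0]=82
step 10: P3: store L2 := 42  ⟶  IIIM  (L2)  txn=BusRdX+Flush  M[L2]=43
step 11: P3: load  L0  ⟶  SIIS  (L0)  txn=BusRd+Flush  M[L0]=70
step 12: P1: store L1 := 85  ⟶  IMII  (L1)  txn=BusRdX  M[L1]=70
step 13: P3: store L1 := 23  ⟶  IIIM  (L1)  txn=BusRdX+Flush  M[L1]=85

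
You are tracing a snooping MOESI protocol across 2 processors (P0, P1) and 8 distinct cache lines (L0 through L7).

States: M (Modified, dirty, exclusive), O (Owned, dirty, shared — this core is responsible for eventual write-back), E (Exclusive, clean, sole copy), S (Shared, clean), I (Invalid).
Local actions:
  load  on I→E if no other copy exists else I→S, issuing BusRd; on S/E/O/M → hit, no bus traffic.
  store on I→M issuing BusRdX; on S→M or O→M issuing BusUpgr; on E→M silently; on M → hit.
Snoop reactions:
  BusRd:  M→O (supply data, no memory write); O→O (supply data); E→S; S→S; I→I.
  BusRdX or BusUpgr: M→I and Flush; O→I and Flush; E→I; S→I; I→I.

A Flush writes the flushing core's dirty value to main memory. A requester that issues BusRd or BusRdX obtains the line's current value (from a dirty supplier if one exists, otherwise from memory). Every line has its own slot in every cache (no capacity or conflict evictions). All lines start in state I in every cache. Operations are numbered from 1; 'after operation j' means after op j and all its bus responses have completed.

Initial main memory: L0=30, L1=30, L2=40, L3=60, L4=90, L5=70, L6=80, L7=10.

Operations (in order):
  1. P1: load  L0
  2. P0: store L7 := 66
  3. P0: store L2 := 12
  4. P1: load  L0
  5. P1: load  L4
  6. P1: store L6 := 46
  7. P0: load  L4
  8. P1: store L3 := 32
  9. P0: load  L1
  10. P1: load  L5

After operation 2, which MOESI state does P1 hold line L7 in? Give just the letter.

state = I

  op1 P1: load  L0 → I/E on L0; bus BusRd; mem=30
  op2 P0: store L7 := 66 → M/I on L7; bus BusRdX; mem=10
  op3 P0: store L2 := 12 → M/I on L2; bus BusRdX; mem=40
  op4 P1: load  L0 → I/E on L0; bus (none); mem=30
  op5 P1: load  L4 → I/E on L4; bus BusRd; mem=90
  op6 P1: store L6 := 46 → I/M on L6; bus BusRdX; mem=80
  op7 P0: load  L4 → S/S on L4; bus BusRd; mem=90
  op8 P1: store L3 := 32 → I/M on L3; bus BusRdX; mem=60
  op9 P0: load  L1 → E/I on L1; bus BusRd; mem=30
  op10 P1: load  L5 → I/E on L5; bus BusRd; mem=70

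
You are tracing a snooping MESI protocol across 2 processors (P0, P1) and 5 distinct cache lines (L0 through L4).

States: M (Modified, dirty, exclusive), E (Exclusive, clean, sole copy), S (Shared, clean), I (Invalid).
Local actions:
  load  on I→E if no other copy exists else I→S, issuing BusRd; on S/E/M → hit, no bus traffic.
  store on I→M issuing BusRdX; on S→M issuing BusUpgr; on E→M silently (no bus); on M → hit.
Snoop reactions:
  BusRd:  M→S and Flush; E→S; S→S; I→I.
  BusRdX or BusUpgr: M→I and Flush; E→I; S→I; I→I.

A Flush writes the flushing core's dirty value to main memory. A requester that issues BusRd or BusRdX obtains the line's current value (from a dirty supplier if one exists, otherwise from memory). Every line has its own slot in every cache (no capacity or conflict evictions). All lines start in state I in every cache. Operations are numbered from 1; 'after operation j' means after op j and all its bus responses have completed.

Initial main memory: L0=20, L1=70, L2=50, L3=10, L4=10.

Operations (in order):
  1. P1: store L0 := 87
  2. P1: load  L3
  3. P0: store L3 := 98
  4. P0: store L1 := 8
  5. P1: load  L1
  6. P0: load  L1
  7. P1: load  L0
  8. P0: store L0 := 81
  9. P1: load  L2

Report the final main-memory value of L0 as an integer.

  op1 P1: store L0 := 87 → I/M on L0; bus BusRdX; mem=20
  op2 P1: load  L3 → I/E on L3; bus BusRd; mem=10
  op3 P0: store L3 := 98 → M/I on L3; bus BusRdX; mem=10
  op4 P0: store L1 := 8 → M/I on L1; bus BusRdX; mem=70
  op5 P1: load  L1 → S/S on L1; bus BusRd Flush; mem=8
  op6 P0: load  L1 → S/S on L1; bus (none); mem=8
  op7 P1: load  L0 → I/M on L0; bus (none); mem=20
  op8 P0: store L0 := 81 → M/I on L0; bus BusRdX Flush; mem=87
  op9 P1: load  L2 → I/E on L2; bus BusRd; mem=50

memory[L0] = 87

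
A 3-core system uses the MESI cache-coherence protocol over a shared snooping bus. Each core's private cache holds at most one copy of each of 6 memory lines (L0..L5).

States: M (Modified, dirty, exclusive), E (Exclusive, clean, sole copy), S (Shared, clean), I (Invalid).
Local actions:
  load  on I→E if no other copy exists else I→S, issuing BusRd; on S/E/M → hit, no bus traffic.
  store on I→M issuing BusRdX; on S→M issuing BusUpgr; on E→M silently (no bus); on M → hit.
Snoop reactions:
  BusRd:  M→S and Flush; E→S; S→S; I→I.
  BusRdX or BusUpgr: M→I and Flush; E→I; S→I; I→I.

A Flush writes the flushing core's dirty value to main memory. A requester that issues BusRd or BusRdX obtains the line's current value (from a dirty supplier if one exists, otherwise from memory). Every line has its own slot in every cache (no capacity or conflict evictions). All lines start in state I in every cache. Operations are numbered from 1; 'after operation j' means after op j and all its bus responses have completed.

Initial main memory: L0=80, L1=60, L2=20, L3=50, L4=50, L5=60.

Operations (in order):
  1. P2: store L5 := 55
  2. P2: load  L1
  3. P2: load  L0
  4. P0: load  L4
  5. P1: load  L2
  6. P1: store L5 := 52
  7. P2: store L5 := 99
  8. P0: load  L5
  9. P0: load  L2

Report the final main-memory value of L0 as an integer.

step 1: P2: store L5 := 55  ⟶  IIM  (L5)  txn=BusRdX  M[L5]=60
step 2: P2: load  L1  ⟶  IIE  (L1)  txn=BusRd  M[L1]=60
step 3: P2: load  L0  ⟶  IIE  (L0)  txn=BusRd  M[L0]=80
step 4: P0: load  L4  ⟶  EII  (L4)  txn=BusRd  M[L4]=50
step 5: P1: load  L2  ⟶  IEI  (L2)  txn=BusRd  M[L2]=20
step 6: P1: store L5 := 52  ⟶  IMI  (L5)  txn=BusRdX+Flush  M[L5]=55
step 7: P2: store L5 := 99  ⟶  IIM  (L5)  txn=BusRdX+Flush  M[L5]=52
step 8: P0: load  L5  ⟶  SIS  (L5)  txn=BusRd+Flush  M[L5]=99
step 9: P0: load  L2  ⟶  SSI  (L2)  txn=BusRd  M[L2]=20

memory[L0] = 80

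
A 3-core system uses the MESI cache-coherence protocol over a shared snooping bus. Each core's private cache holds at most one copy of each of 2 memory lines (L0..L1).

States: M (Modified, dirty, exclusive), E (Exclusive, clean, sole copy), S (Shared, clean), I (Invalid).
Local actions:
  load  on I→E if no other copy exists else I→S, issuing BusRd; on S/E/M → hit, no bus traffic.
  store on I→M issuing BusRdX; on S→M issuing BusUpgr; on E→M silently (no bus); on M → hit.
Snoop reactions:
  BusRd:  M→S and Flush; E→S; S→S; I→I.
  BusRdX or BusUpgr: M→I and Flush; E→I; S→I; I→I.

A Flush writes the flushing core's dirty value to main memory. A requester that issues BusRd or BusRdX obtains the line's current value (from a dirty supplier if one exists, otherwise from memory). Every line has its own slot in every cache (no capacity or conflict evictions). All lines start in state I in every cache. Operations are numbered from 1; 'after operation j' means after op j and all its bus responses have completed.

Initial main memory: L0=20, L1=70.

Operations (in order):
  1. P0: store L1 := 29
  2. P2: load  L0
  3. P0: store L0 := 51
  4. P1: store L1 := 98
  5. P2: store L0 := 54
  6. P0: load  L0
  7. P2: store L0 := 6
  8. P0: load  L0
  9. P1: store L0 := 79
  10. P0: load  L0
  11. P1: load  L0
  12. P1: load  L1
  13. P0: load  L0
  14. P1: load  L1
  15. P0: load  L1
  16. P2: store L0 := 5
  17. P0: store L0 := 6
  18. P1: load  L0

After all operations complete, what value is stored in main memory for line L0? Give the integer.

memory[L0] = 6

step 1: P0: store L1 := 29  ⟶  MII  (L1)  txn=BusRdX  M[L1]=70
step 2: P2: load  L0  ⟶  IIE  (L0)  txn=BusRd  M[L0]=20
step 3: P0: store L0 := 51  ⟶  MII  (L0)  txn=BusRdX  M[L0]=20
step 4: P1: store L1 := 98  ⟶  IMI  (L1)  txn=BusRdX+Flush  M[L1]=29
step 5: P2: store L0 := 54  ⟶  IIM  (L0)  txn=BusRdX+Flush  M[L0]=51
step 6: P0: load  L0  ⟶  SIS  (L0)  txn=BusRd+Flush  M[L0]=54
step 7: P2: store L0 := 6  ⟶  IIM  (L0)  txn=BusUpgr  M[L0]=54
step 8: P0: load  L0  ⟶  SIS  (L0)  txn=BusRd+Flush  M[L0]=6
step 9: P1: store L0 := 79  ⟶  IMI  (L0)  txn=BusRdX  M[L0]=6
step 10: P0: load  L0  ⟶  SSI  (L0)  txn=BusRd+Flush  M[L0]=79
step 11: P1: load  L0  ⟶  SSI  (L0)  txn=∅  M[L0]=79
step 12: P1: load  L1  ⟶  IMI  (L1)  txn=∅  M[L1]=29
step 13: P0: load  L0  ⟶  SSI  (L0)  txn=∅  M[L0]=79
step 14: P1: load  L1  ⟶  IMI  (L1)  txn=∅  M[L1]=29
step 15: P0: load  L1  ⟶  SSI  (L1)  txn=BusRd+Flush  M[L1]=98
step 16: P2: store L0 := 5  ⟶  IIM  (L0)  txn=BusRdX  M[L0]=79
step 17: P0: store L0 := 6  ⟶  MII  (L0)  txn=BusRdX+Flush  M[L0]=5
step 18: P1: load  L0  ⟶  SSI  (L0)  txn=BusRd+Flush  M[L0]=6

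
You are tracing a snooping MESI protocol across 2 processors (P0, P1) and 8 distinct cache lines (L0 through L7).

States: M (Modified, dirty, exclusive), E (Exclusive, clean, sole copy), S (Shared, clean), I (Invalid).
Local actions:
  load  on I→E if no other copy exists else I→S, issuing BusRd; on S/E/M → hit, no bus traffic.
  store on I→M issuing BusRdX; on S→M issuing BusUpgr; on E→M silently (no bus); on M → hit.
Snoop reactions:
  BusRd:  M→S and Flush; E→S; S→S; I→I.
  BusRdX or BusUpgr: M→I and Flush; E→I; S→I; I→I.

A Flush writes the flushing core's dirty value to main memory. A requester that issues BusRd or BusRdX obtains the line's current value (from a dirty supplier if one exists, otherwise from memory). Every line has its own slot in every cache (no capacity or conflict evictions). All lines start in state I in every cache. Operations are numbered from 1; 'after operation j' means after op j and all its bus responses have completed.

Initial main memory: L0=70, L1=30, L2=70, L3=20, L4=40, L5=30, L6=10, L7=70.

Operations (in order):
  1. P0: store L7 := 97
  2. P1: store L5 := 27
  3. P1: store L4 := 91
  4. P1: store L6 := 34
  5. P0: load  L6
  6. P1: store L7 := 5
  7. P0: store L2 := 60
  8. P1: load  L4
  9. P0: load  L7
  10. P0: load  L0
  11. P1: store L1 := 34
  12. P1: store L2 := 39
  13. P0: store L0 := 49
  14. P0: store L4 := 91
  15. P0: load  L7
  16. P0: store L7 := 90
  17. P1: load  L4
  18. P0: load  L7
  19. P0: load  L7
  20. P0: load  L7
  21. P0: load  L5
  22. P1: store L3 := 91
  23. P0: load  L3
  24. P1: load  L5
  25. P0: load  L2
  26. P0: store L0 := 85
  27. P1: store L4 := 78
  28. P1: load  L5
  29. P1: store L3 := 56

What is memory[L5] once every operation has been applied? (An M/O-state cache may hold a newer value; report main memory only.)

memory[L5] = 27

step 1: P0: store L7 := 97  ⟶  MI  (L7)  txn=BusRdX  M[L7]=70
step 2: P1: store L5 := 27  ⟶  IM  (L5)  txn=BusRdX  M[L5]=30
step 3: P1: store L4 := 91  ⟶  IM  (L4)  txn=BusRdX  M[L4]=40
step 4: P1: store L6 := 34  ⟶  IM  (L6)  txn=BusRdX  M[L6]=10
step 5: P0: load  L6  ⟶  SS  (L6)  txn=BusRd+Flush  M[L6]=34
step 6: P1: store L7 := 5  ⟶  IM  (L7)  txn=BusRdX+Flush  M[L7]=97
step 7: P0: store L2 := 60  ⟶  MI  (L2)  txn=BusRdX  M[L2]=70
step 8: P1: load  L4  ⟶  IM  (L4)  txn=∅  M[L4]=40
step 9: P0: load  L7  ⟶  SS  (L7)  txn=BusRd+Flush  M[L7]=5
step 10: P0: load  L0  ⟶  EI  (L0)  txn=BusRd  M[L0]=70
step 11: P1: store L1 := 34  ⟶  IM  (L1)  txn=BusRdX  M[L1]=30
step 12: P1: store L2 := 39  ⟶  IM  (L2)  txn=BusRdX+Flush  M[L2]=60
step 13: P0: store L0 := 49  ⟶  MI  (L0)  txn=∅  M[L0]=70
step 14: P0: store L4 := 91  ⟶  MI  (L4)  txn=BusRdX+Flush  M[L4]=91
step 15: P0: load  L7  ⟶  SS  (L7)  txn=∅  M[L7]=5
step 16: P0: store L7 := 90  ⟶  MI  (L7)  txn=BusUpgr  M[L7]=5
step 17: P1: load  L4  ⟶  SS  (L4)  txn=BusRd+Flush  M[L4]=91
step 18: P0: load  L7  ⟶  MI  (L7)  txn=∅  M[L7]=5
step 19: P0: load  L7  ⟶  MI  (L7)  txn=∅  M[L7]=5
step 20: P0: load  L7  ⟶  MI  (L7)  txn=∅  M[L7]=5
step 21: P0: load  L5  ⟶  SS  (L5)  txn=BusRd+Flush  M[L5]=27
step 22: P1: store L3 := 91  ⟶  IM  (L3)  txn=BusRdX  M[L3]=20
step 23: P0: load  L3  ⟶  SS  (L3)  txn=BusRd+Flush  M[L3]=91
step 24: P1: load  L5  ⟶  SS  (L5)  txn=∅  M[L5]=27
step 25: P0: load  L2  ⟶  SS  (L2)  txn=BusRd+Flush  M[L2]=39
step 26: P0: store L0 := 85  ⟶  MI  (L0)  txn=∅  M[L0]=70
step 27: P1: store L4 := 78  ⟶  IM  (L4)  txn=BusUpgr  M[L4]=91
step 28: P1: load  L5  ⟶  SS  (L5)  txn=∅  M[L5]=27
step 29: P1: store L3 := 56  ⟶  IM  (L3)  txn=BusUpgr  M[L3]=91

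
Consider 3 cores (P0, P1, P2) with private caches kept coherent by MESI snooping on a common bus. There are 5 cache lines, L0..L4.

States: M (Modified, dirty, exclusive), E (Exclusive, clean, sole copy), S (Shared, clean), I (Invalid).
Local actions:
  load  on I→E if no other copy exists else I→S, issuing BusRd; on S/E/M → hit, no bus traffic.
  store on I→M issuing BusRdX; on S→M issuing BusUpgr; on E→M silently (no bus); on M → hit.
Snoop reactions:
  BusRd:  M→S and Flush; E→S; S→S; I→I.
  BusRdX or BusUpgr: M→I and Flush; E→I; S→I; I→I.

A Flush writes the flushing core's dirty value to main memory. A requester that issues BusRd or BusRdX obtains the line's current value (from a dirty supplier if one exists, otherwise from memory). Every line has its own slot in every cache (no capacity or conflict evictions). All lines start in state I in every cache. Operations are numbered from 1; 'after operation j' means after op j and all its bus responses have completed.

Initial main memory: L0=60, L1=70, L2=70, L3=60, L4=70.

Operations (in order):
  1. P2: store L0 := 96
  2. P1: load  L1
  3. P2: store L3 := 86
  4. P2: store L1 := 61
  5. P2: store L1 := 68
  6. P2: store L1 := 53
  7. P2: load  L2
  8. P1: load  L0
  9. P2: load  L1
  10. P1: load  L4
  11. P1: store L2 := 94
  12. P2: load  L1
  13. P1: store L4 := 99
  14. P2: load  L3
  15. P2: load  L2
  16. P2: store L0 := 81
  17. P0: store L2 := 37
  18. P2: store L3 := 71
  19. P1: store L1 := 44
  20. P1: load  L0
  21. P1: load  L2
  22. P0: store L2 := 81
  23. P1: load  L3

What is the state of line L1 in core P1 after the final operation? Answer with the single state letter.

  op1 P2: store L0 := 96 → I/I/M on L0; bus BusRdX; mem=60
  op2 P1: load  L1 → I/E/I on L1; bus BusRd; mem=70
  op3 P2: store L3 := 86 → I/I/M on L3; bus BusRdX; mem=60
  op4 P2: store L1 := 61 → I/I/M on L1; bus BusRdX; mem=70
  op5 P2: store L1 := 68 → I/I/M on L1; bus (none); mem=70
  op6 P2: store L1 := 53 → I/I/M on L1; bus (none); mem=70
  op7 P2: load  L2 → I/I/E on L2; bus BusRd; mem=70
  op8 P1: load  L0 → I/S/S on L0; bus BusRd Flush; mem=96
  op9 P2: load  L1 → I/I/M on L1; bus (none); mem=70
  op10 P1: load  L4 → I/E/I on L4; bus BusRd; mem=70
  op11 P1: store L2 := 94 → I/M/I on L2; bus BusRdX; mem=70
  op12 P2: load  L1 → I/I/M on L1; bus (none); mem=70
  op13 P1: store L4 := 99 → I/M/I on L4; bus (none); mem=70
  op14 P2: load  L3 → I/I/M on L3; bus (none); mem=60
  op15 P2: load  L2 → I/S/S on L2; bus BusRd Flush; mem=94
  op16 P2: store L0 := 81 → I/I/M on L0; bus BusUpgr; mem=96
  op17 P0: store L2 := 37 → M/I/I on L2; bus BusRdX; mem=94
  op18 P2: store L3 := 71 → I/I/M on L3; bus (none); mem=60
  op19 P1: store L1 := 44 → I/M/I on L1; bus BusRdX Flush; mem=53
  op20 P1: load  L0 → I/S/S on L0; bus BusRd Flush; mem=81
  op21 P1: load  L2 → S/S/I on L2; bus BusRd Flush; mem=37
  op22 P0: store L2 := 81 → M/I/I on L2; bus BusUpgr; mem=37
  op23 P1: load  L3 → I/S/S on L3; bus BusRd Flush; mem=71

state = M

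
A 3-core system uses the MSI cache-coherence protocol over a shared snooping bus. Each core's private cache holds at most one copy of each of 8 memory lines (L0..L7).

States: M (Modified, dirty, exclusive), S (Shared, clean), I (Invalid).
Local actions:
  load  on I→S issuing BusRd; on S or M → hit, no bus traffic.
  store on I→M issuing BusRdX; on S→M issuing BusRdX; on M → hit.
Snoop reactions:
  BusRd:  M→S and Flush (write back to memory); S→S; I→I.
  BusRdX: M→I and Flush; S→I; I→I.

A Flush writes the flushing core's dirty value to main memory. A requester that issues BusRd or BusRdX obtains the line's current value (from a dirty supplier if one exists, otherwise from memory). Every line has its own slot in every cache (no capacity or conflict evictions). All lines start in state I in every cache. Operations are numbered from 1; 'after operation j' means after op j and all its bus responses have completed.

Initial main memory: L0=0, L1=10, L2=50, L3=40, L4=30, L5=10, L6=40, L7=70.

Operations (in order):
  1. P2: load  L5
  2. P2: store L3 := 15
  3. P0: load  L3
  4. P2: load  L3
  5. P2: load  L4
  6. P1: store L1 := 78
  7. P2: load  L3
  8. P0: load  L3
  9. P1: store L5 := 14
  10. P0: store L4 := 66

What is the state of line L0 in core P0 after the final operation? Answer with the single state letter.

state = I

step 1: P2: load  L5  ⟶  IIS  (L5)  txn=BusRd  M[L5]=10
step 2: P2: store L3 := 15  ⟶  IIM  (L3)  txn=BusRdX  M[L3]=40
step 3: P0: load  L3  ⟶  SIS  (L3)  txn=BusRd+Flush  M[L3]=15
step 4: P2: load  L3  ⟶  SIS  (L3)  txn=∅  M[L3]=15
step 5: P2: load  L4  ⟶  IIS  (L4)  txn=BusRd  M[L4]=30
step 6: P1: store L1 := 78  ⟶  IMI  (L1)  txn=BusRdX  M[L1]=10
step 7: P2: load  L3  ⟶  SIS  (L3)  txn=∅  M[L3]=15
step 8: P0: load  L3  ⟶  SIS  (L3)  txn=∅  M[L3]=15
step 9: P1: store L5 := 14  ⟶  IMI  (L5)  txn=BusRdX  M[L5]=10
step 10: P0: store L4 := 66  ⟶  MII  (L4)  txn=BusRdX  M[L4]=30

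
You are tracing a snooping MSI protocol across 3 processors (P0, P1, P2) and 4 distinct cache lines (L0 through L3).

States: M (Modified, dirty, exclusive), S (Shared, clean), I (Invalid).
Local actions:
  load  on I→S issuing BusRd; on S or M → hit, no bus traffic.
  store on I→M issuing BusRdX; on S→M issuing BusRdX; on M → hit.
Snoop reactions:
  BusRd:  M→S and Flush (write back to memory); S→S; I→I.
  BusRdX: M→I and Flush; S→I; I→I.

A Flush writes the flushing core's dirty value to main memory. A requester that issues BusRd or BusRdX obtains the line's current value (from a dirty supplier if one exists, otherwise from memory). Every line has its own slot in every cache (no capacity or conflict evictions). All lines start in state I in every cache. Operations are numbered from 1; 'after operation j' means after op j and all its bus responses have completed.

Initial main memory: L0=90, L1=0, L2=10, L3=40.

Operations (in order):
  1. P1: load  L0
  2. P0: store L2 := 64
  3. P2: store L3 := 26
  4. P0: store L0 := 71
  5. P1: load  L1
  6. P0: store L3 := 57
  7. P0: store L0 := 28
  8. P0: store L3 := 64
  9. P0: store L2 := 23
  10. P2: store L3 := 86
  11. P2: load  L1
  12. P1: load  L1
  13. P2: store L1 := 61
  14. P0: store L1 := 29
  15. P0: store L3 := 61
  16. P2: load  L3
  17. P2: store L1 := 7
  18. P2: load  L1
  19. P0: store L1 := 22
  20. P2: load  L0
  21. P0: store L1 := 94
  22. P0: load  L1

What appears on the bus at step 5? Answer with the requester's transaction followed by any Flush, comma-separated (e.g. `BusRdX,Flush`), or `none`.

bus = BusRd

step 1: P1: load  L0  ⟶  ISI  (L0)  txn=BusRd  M[L0]=90
step 2: P0: store L2 := 64  ⟶  MII  (L2)  txn=BusRdX  M[L2]=10
step 3: P2: store L3 := 26  ⟶  IIM  (L3)  txn=BusRdX  M[L3]=40
step 4: P0: store L0 := 71  ⟶  MII  (L0)  txn=BusRdX  M[L0]=90
step 5: P1: load  L1  ⟶  ISI  (L1)  txn=BusRd  M[L1]=0
step 6: P0: store L3 := 57  ⟶  MII  (L3)  txn=BusRdX+Flush  M[L3]=26
step 7: P0: store L0 := 28  ⟶  MII  (L0)  txn=∅  M[L0]=90
step 8: P0: store L3 := 64  ⟶  MII  (L3)  txn=∅  M[L3]=26
step 9: P0: store L2 := 23  ⟶  MII  (L2)  txn=∅  M[L2]=10
step 10: P2: store L3 := 86  ⟶  IIM  (L3)  txn=BusRdX+Flush  M[L3]=64
step 11: P2: load  L1  ⟶  ISS  (L1)  txn=BusRd  M[L1]=0
step 12: P1: load  L1  ⟶  ISS  (L1)  txn=∅  M[L1]=0
step 13: P2: store L1 := 61  ⟶  IIM  (L1)  txn=BusRdX  M[L1]=0
step 14: P0: store L1 := 29  ⟶  MII  (L1)  txn=BusRdX+Flush  M[L1]=61
step 15: P0: store L3 := 61  ⟶  MII  (L3)  txn=BusRdX+Flush  M[L3]=86
step 16: P2: load  L3  ⟶  SIS  (L3)  txn=BusRd+Flush  M[L3]=61
step 17: P2: store L1 := 7  ⟶  IIM  (L1)  txn=BusRdX+Flush  M[L1]=29
step 18: P2: load  L1  ⟶  IIM  (L1)  txn=∅  M[L1]=29
step 19: P0: store L1 := 22  ⟶  MII  (L1)  txn=BusRdX+Flush  M[L1]=7
step 20: P2: load  L0  ⟶  SIS  (L0)  txn=BusRd+Flush  M[L0]=28
step 21: P0: store L1 := 94  ⟶  MII  (L1)  txn=∅  M[L1]=7
step 22: P0: load  L1  ⟶  MII  (L1)  txn=∅  M[L1]=7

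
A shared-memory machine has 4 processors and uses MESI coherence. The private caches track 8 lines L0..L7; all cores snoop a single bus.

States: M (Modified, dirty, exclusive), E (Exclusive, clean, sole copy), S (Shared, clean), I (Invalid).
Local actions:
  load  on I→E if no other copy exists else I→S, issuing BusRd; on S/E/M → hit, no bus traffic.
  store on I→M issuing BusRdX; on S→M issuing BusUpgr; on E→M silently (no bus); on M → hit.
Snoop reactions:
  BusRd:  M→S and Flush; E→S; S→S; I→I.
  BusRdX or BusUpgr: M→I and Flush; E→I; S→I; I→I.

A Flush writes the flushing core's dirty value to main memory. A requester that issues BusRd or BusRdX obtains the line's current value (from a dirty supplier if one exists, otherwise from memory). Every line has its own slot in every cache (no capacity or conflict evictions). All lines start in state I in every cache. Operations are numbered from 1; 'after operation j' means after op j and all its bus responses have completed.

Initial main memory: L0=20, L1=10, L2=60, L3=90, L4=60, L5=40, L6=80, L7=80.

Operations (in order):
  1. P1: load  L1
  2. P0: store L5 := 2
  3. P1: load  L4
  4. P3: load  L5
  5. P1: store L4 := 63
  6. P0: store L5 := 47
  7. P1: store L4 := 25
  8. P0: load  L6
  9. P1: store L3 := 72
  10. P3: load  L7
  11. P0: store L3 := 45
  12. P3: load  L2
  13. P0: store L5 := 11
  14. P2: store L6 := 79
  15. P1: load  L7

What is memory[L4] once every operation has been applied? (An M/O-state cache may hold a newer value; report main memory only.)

memory[L4] = 60

step 1: P1: load  L1  ⟶  IEII  (L1)  txn=BusRd  M[L1]=10
step 2: P0: store L5 := 2  ⟶  MIII  (L5)  txn=BusRdX  M[L5]=40
step 3: P1: load  L4  ⟶  IEII  (L4)  txn=BusRd  M[L4]=60
step 4: P3: load  L5  ⟶  SIIS  (L5)  txn=BusRd+Flush  M[L5]=2
step 5: P1: store L4 := 63  ⟶  IMII  (L4)  txn=∅  M[L4]=60
step 6: P0: store L5 := 47  ⟶  MIII  (L5)  txn=BusUpgr  M[L5]=2
step 7: P1: store L4 := 25  ⟶  IMII  (L4)  txn=∅  M[L4]=60
step 8: P0: load  L6  ⟶  EIII  (L6)  txn=BusRd  M[L6]=80
step 9: P1: store L3 := 72  ⟶  IMII  (L3)  txn=BusRdX  M[L3]=90
step 10: P3: load  L7  ⟶  IIIE  (L7)  txn=BusRd  M[L7]=80
step 11: P0: store L3 := 45  ⟶  MIII  (L3)  txn=BusRdX+Flush  M[L3]=72
step 12: P3: load  L2  ⟶  IIIE  (L2)  txn=BusRd  M[L2]=60
step 13: P0: store L5 := 11  ⟶  MIII  (L5)  txn=∅  M[L5]=2
step 14: P2: store L6 := 79  ⟶  IIMI  (L6)  txn=BusRdX  M[L6]=80
step 15: P1: load  L7  ⟶  ISIS  (L7)  txn=BusRd  M[L7]=80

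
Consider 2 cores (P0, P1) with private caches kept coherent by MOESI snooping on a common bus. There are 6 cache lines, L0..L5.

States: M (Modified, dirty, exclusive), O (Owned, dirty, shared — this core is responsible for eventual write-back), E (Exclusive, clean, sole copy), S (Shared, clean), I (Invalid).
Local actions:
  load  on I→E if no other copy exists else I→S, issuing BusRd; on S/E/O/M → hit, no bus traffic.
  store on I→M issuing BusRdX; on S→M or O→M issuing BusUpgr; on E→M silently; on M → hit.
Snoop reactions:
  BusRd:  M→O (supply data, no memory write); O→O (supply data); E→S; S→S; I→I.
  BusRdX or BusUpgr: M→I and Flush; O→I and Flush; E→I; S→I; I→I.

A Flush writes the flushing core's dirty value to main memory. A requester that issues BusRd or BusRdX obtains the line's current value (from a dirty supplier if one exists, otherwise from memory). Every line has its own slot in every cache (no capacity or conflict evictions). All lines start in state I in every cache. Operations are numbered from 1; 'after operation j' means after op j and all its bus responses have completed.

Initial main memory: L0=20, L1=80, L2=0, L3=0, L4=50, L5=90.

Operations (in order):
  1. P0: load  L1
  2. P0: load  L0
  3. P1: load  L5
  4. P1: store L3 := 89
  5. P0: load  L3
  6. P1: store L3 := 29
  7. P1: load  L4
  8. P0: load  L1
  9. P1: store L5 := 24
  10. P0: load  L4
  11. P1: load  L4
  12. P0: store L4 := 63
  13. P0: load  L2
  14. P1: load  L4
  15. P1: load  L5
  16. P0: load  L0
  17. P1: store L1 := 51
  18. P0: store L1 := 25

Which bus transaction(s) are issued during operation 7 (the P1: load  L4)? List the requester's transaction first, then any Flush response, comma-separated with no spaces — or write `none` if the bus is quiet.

step 1: P0: load  L1  ⟶  EI  (L1)  txn=BusRd  M[L1]=80
step 2: P0: load  L0  ⟶  EI  (L0)  txn=BusRd  M[L0]=20
step 3: P1: load  L5  ⟶  IE  (L5)  txn=BusRd  M[L5]=90
step 4: P1: store L3 := 89  ⟶  IM  (L3)  txn=BusRdX  M[L3]=0
step 5: P0: load  L3  ⟶  SO  (L3)  txn=BusRd  M[L3]=0
step 6: P1: store L3 := 29  ⟶  IM  (L3)  txn=BusUpgr  M[L3]=0
step 7: P1: load  L4  ⟶  IE  (L4)  txn=BusRd  M[L4]=50
step 8: P0: load  L1  ⟶  EI  (L1)  txn=∅  M[L1]=80
step 9: P1: store L5 := 24  ⟶  IM  (L5)  txn=∅  M[L5]=90
step 10: P0: load  L4  ⟶  SS  (L4)  txn=BusRd  M[L4]=50
step 11: P1: load  L4  ⟶  SS  (L4)  txn=∅  M[L4]=50
step 12: P0: store L4 := 63  ⟶  MI  (L4)  txn=BusUpgr  M[L4]=50
step 13: P0: load  L2  ⟶  EI  (L2)  txn=BusRd  M[L2]=0
step 14: P1: load  L4  ⟶  OS  (L4)  txn=BusRd  M[L4]=50
step 15: P1: load  L5  ⟶  IM  (L5)  txn=∅  M[L5]=90
step 16: P0: load  L0  ⟶  EI  (L0)  txn=∅  M[L0]=20
step 17: P1: store L1 := 51  ⟶  IM  (L1)  txn=BusRdX  M[L1]=80
step 18: P0: store L1 := 25  ⟶  MI  (L1)  txn=BusRdX+Flush  M[L1]=51

bus = BusRd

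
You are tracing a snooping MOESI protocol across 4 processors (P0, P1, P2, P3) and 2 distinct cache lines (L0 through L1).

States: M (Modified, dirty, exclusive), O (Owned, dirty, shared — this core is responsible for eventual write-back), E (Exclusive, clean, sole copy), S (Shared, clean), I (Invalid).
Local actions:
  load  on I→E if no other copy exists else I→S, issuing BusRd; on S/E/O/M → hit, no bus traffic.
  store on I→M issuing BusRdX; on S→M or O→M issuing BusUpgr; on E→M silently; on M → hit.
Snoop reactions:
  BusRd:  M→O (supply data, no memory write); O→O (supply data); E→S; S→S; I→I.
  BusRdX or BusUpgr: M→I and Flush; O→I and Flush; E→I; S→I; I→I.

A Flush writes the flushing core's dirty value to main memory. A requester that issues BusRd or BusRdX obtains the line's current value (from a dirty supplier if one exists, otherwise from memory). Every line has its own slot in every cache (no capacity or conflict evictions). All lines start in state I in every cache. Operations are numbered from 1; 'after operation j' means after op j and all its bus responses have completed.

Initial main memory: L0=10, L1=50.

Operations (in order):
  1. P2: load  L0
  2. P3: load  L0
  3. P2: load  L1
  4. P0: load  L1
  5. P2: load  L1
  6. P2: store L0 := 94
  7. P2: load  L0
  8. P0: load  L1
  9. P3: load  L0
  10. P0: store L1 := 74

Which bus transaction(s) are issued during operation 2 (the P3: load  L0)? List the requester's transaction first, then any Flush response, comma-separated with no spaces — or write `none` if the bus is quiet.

[1] P2: load  L0 | P0:I, P1:I, P2:E(10), P3:I | bus: BusRd
[2] P3: load  L0 | P0:I, P1:I, P2:S(10), P3:S(10) | bus: BusRd
[3] P2: load  L1 | P0:I, P1:I, P2:E(50), P3:I | bus: BusRd
[4] P0: load  L1 | P0:S(50), P1:I, P2:S(50), P3:I | bus: BusRd
[5] P2: load  L1 | P0:S(50), P1:I, P2:S(50), P3:I | bus: none
[6] P2: store L0 := 94 | P0:I, P1:I, P2:M(94), P3:I | bus: BusUpgr
[7] P2: load  L0 | P0:I, P1:I, P2:M(94), P3:I | bus: none
[8] P0: load  L1 | P0:S(50), P1:I, P2:S(50), P3:I | bus: none
[9] P3: load  L0 | P0:I, P1:I, P2:O(94), P3:S(94) | bus: BusRd
[10] P0: store L1 := 74 | P0:M(74), P1:I, P2:I, P3:I | bus: BusUpgr

bus = BusRd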